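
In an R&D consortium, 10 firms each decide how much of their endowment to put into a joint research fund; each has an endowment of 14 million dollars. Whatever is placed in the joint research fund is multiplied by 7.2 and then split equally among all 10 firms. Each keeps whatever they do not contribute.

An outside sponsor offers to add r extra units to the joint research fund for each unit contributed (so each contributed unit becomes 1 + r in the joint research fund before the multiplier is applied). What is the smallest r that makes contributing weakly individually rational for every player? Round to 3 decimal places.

With matching at rate r, one contributed unit becomes (1 + r) in the joint research fund and returns 7.2 × (1 + r) / 10 to the contributor.
Setting this equal to 1: 1 + r = 10/7.2 = 1.3889.
So the minimum matching rate is r = 1.3889 − 1 = 0.389.

0.389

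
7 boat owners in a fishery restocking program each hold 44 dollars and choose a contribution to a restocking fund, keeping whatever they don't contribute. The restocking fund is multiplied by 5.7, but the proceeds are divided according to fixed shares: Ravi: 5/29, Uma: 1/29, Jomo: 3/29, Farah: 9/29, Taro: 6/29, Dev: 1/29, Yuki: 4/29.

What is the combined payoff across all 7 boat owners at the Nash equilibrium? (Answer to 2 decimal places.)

Each unit j contributes comes back to j as 5.7 × (j's share), so j prefers to contribute only if that share exceeds 1/5.7 = 0.1754; otherwise keeping the unit dominates.
The shares above 0.1754 belong to Farah and Taro, contributing 44 each; the remaining 5 contribute 0. Total contributed: 88.
The restocking fund pays out 5.7 × 88 = 501.60 in total (split across the unequal shares, but the aggregate is all that matters for the group sum).
The 5 free-riders keep 44 each, adding 220. Group total = 220 + 501.60 = 721.60.

721.60 dollars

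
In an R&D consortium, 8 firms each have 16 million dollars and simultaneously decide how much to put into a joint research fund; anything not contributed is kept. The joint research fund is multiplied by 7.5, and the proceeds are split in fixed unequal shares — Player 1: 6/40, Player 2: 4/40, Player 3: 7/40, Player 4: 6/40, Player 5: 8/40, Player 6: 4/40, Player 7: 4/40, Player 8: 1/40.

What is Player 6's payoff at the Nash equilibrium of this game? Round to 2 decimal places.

64.00 million dollars

For player j, contributing a unit is worthwhile iff 7.5 × (j's share) ≥ 1, i.e. iff j's share is at least 0.1333.
Player 1, Player 3, Player 4 and Player 5 clear that bar, contributing 16 each; the remaining 4 contribute 0. Total contributed: 64.
Player 6 keeps 16 and receives 7.5 × 64 × 4/40 = 48.00 from the joint research fund, for a payoff of 64.00.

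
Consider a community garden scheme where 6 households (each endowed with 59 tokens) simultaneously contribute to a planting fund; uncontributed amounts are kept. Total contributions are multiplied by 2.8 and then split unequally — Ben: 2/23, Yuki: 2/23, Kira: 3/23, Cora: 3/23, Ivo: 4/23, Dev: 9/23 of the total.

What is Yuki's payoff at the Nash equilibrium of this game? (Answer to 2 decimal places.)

Each unit j contributes comes back to j as 2.8 × (j's share), so j prefers to contribute only if that share exceeds 1/2.8 = 0.3571; otherwise keeping the unit dominates.
Dev alone (share 9/23) is above the threshold, contributing 59; the remaining 5 contribute 0. Total contributed: 59.
Yuki keeps 59 and receives 2.8 × 59 × 2/23 = 14.37 from the planting fund, for a payoff of 73.37.

73.37 tokens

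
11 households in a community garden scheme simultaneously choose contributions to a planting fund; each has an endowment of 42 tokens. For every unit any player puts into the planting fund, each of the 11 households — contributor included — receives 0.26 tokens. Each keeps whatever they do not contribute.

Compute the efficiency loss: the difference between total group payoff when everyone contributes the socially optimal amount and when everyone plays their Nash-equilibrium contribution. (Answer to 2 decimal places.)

The private return per contributed unit is 0.26 < 1, so contributing 0 is dominant for every player. At the Nash equilibrium everyone keeps their 42, and the group total is 11 × 42 = 462.
Each contributed unit returns 2.860 to the group as a whole (0.26 to each of 11 players), which exceeds 1, so the social optimum is full contribution: group total = 2.860 × 462 = 1321.32.
Efficiency loss = 1321.32 − 462 = 859.32.

859.32 tokens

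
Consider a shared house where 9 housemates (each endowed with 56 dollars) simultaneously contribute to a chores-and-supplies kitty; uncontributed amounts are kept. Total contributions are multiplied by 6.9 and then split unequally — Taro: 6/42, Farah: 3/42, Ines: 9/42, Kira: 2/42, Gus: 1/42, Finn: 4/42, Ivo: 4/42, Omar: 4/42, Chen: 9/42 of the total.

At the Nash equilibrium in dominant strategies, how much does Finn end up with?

Each unit j contributes comes back to j as 6.9 × (j's share), so j prefers to contribute only if that share exceeds 1/6.9 = 0.1449; otherwise keeping the unit dominates.
Ines and Chen clear that bar, contributing 56 each; the remaining 7 contribute 0. Total contributed: 112.
Finn keeps 56 and receives 6.9 × 112 × 4/42 = 73.60 from the chores-and-supplies kitty, for a payoff of 129.60.

129.60 dollars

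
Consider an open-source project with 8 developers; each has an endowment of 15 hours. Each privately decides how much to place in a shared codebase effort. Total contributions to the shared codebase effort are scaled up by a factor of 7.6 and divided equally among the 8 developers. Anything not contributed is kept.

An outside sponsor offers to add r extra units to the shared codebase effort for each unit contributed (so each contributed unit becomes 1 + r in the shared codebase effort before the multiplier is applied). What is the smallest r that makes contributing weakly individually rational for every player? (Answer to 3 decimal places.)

0.053

With matching at rate r, one contributed unit becomes (1 + r) in the shared codebase effort and returns 7.6 × (1 + r) / 8 to the contributor.
Setting this equal to 1: 1 + r = 8/7.6 = 1.0526.
So the minimum matching rate is r = 1.0526 − 1 = 0.053.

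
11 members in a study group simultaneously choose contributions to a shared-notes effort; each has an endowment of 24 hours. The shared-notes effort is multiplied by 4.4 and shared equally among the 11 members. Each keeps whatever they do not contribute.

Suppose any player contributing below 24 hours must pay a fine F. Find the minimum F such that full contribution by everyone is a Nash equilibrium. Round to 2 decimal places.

Given the others contribute fully, the best deviation is to contribute 0 (any partial contribution still incurs the fine and gives up units whose private return 0.4000 is below 1).
Deviating from 24 to 0 saves 24 hours but forfeits the deviator's share of the drop in the shared-notes effort: 4.4/11 × 24 = 9.60.
So the deviation gain is 24 − 9.60 = 14.40, and the fine must be at least 14.40 hours to wipe it out.

14.40 hours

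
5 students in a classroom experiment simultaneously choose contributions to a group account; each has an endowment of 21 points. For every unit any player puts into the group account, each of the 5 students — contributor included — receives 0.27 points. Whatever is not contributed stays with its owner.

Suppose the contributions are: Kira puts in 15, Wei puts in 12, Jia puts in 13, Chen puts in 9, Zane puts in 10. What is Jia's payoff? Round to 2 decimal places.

23.93 points

Total contributed: 15 + 12 + 13 + 9 + 10 = 59.
Each receives 0.27 × 59 = 15.93 from the group account.
Jia keeps 21 − 13 = 8, so Jia's payoff is 8 + 15.93 = 23.93.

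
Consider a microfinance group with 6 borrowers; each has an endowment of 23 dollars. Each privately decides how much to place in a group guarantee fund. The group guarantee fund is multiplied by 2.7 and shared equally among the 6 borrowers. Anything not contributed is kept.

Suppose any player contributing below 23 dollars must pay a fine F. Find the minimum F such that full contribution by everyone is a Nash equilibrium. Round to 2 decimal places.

Given the others contribute fully, the best deviation is to contribute 0 (any partial contribution still incurs the fine and gives up units whose private return 0.4500 is below 1).
Deviating from 23 to 0 saves 23 dollars but forfeits the deviator's share of the drop in the group guarantee fund: 2.7/6 × 23 = 10.35.
So the deviation gain is 23 − 10.35 = 12.65, and the fine must be at least 12.65 dollars to wipe it out.

12.65 dollars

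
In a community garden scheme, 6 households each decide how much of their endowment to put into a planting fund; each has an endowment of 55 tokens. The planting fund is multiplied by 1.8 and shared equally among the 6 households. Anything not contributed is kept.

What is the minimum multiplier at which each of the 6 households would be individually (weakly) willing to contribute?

A contributed unit returns (multiplier)/6 to its contributor.
This reaches 1 exactly when the multiplier is 6.

6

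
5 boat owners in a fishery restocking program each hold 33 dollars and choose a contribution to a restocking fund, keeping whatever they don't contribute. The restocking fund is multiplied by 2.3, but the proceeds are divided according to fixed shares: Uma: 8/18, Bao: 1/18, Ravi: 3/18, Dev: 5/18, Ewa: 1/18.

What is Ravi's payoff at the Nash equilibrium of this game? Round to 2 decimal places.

For player j, contributing a unit is worthwhile iff 2.3 × (j's share) ≥ 1, i.e. iff j's share is at least 0.4348.
Uma alone (share 8/18) is above the threshold, contributing 33; the remaining 4 contribute 0. Total contributed: 33.
Ravi keeps 33 and receives 2.3 × 33 × 3/18 = 12.65 from the restocking fund, for a payoff of 45.65.

45.65 dollars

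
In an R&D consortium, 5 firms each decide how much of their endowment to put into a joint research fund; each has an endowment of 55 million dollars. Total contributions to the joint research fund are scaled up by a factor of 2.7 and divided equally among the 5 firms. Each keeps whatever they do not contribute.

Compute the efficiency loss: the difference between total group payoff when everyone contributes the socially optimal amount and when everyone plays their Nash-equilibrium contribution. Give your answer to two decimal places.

467.50 million dollars

Each contributed unit returns 2.7/5 = 0.5400 to its contributor — below 1 — so contributing 0 is dominant for every player. At the Nash equilibrium everyone keeps their 55, and the group total is 5 × 55 = 275.
Each contributed unit returns 2.700 to the group as a whole (0.5400 to each of 5 players), which exceeds 1, so the social optimum is full contribution: group total = 2.700 × 275 = 742.50.
Efficiency loss = 742.50 − 275 = 467.50.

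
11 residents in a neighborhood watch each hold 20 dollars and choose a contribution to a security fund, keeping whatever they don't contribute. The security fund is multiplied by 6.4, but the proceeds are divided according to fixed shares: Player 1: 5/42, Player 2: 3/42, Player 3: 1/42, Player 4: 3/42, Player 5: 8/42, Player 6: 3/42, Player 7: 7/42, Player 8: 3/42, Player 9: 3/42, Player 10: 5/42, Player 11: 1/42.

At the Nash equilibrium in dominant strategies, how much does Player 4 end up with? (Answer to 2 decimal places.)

Player j's private return per contributed unit is 6.4 × (j's share). Contributing is weakly dominant for j when that share is at least 1/6.4 = 0.1563, and contributing 0 is dominant otherwise.
Player 5 and Player 7 clear that bar, contributing 20 each; the remaining 9 contribute 0. Total contributed: 40.
Player 4 keeps 20 and receives 6.4 × 40 × 3/42 = 18.29 from the security fund, for a payoff of 38.29.

38.29 dollars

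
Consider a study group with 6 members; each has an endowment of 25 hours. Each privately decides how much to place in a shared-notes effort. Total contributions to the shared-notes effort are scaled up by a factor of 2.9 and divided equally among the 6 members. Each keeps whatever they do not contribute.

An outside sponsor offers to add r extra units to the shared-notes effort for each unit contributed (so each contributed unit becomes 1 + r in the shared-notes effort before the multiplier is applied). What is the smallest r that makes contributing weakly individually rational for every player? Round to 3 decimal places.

1.069

With matching at rate r, one contributed unit becomes (1 + r) in the shared-notes effort and returns 2.9 × (1 + r) / 6 to the contributor.
Setting this equal to 1: 1 + r = 6/2.9 = 2.0690.
So the minimum matching rate is r = 2.0690 − 1 = 1.069.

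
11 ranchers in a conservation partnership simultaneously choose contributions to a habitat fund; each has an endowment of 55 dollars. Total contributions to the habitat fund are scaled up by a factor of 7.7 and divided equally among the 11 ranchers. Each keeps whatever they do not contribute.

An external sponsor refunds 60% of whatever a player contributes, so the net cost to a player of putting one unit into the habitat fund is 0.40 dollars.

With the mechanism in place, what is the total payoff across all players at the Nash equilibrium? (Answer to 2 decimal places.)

With the mechanism, a contributed unit returns (7.7/11) / 0.40 = 1.7500 per unit of net cost to the contributor — now above 1 — so contributing fully is weakly dominant for every player.
So the Nash equilibrium is full contribution by all 11; the group earns 11 × (55 × 0.60 + 7.7 × 55) = 5021.50.

5021.50 dollars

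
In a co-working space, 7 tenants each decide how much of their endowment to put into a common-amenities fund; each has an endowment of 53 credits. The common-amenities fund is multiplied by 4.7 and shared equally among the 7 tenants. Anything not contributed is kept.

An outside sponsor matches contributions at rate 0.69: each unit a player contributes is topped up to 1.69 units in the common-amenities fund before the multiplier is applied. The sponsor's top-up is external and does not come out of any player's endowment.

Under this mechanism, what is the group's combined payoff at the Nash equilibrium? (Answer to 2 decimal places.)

The effective private return per unit is now 4.7 × 1.69 / 7 = 1.1347 > 1, so every player's dominant strategy flips to full contribution.
So the Nash equilibrium is full contribution by all 7; the group earns 4.7 × 1.69 × 371 = 2946.85.

2946.85 credits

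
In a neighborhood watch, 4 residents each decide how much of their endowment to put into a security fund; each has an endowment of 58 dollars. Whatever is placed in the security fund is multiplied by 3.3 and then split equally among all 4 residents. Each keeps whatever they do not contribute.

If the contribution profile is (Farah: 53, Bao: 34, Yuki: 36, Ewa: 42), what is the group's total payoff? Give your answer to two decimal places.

Total contributed: 53 + 34 + 36 + 42 = 165; total kept: 4 × 58 − 165 = 67.
The security fund pays out 3.3 × 165 = 544.50 in aggregate.
Group total = 67 + 544.50 = 611.50.

611.50 dollars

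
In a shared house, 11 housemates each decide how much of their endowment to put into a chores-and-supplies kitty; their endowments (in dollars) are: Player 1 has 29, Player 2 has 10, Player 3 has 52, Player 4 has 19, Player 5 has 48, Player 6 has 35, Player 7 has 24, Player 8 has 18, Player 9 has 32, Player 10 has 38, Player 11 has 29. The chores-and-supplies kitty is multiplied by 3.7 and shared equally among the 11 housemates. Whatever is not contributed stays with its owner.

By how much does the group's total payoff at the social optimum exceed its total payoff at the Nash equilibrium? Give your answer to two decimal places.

The private return per contributed unit is 3.7/11 = 0.3364 < 1 for every player regardless of endowment, so the Nash equilibrium is zero contribution and the group total is Σ E_j = 29 + 10 + 52 + 19 + 48 + 35 + 24 + 18 + 32 + 38 + 29 = 334.
Each contributed unit returns 3.700 to the group, so the social optimum is full contribution by everyone: group total = 3.700 × 334 = 1235.80.
Efficiency loss = (3.700 − 1) × 334 = 901.80.

901.80 dollars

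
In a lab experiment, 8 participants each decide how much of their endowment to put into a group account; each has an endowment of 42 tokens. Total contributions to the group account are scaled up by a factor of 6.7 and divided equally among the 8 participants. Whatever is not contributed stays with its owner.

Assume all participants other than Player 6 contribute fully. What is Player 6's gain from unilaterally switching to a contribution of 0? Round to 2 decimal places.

Switching from a contribution of 42 to 0 lets Player 6 keep an extra 42 tokens, but lowers the group account by 42, which costs Player 6 their own share of that drop: 6.7/8 × 42 = 35.17.
Net gain = 42 − 35.17 = 6.83. The private return per contributed unit (0.8375) is below 1, so free-riding is indeed the best response regardless of what the others do.

6.83 tokens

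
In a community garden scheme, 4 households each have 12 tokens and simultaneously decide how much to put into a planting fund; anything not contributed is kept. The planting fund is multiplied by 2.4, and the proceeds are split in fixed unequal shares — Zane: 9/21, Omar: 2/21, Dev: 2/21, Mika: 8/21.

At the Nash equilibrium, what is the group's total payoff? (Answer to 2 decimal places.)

64.80 tokens

Each unit j contributes comes back to j as 2.4 × (j's share), so j prefers to contribute only if that share exceeds 1/2.4 = 0.4167; otherwise keeping the unit dominates.
Zane alone (share 9/21) is above the threshold, contributing 12; the remaining 3 contribute 0. Total contributed: 12.
The planting fund pays out 2.4 × 12 = 28.80 in total (split across the unequal shares, but the aggregate is all that matters for the group sum).
The 3 free-riders keep 12 each, adding 36. Group total = 36 + 28.80 = 64.80.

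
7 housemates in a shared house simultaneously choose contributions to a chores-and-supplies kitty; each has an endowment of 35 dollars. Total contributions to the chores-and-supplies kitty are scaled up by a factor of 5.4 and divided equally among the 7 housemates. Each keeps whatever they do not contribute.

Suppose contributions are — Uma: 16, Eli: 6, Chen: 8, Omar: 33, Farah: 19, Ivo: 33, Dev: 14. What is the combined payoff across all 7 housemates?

Total contributed: 16 + 6 + 8 + 33 + 19 + 33 + 14 = 129; total kept: 7 × 35 − 129 = 116.
The chores-and-supplies kitty pays out 5.4 × 129 = 696.60 in aggregate.
Group total = 116 + 696.60 = 812.60.

812.60 dollars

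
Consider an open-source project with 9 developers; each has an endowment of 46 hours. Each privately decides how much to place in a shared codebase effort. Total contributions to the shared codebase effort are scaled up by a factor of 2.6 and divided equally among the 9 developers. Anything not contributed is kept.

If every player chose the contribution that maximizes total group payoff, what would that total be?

Each contributed unit returns 2.600 to the group as a whole (0.2889 to each of 9 players), which exceeds 1, so the social optimum is full contribution: group total = 2.600 × 414 = 1076.40.

1076.40 hours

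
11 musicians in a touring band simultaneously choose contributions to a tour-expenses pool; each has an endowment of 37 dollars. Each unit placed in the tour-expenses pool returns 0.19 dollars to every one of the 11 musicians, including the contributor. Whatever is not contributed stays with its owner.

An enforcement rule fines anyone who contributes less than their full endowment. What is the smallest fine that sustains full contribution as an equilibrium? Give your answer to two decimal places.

Given the others contribute fully, the best deviation is to contribute 0 (any partial contribution still incurs the fine and gives up units whose private return 0.19 is below 1).
Deviating from 37 to 0 saves 37 dollars but forfeits the deviator's share of the drop in the tour-expenses pool: 0.19 × 37 = 7.03.
So the deviation gain is 37 − 7.03 = 29.97, and the fine must be at least 29.97 dollars to wipe it out.

29.97 dollars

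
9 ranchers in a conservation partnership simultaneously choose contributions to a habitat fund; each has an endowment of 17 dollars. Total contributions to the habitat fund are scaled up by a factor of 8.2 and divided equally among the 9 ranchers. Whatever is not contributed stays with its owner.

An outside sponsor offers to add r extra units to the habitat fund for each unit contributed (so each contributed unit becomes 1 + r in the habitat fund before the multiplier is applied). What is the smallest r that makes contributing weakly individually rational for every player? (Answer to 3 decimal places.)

With matching at rate r, one contributed unit becomes (1 + r) in the habitat fund and returns 8.2 × (1 + r) / 9 to the contributor.
Setting this equal to 1: 1 + r = 9/8.2 = 1.0976.
So the minimum matching rate is r = 1.0976 − 1 = 0.098.

0.098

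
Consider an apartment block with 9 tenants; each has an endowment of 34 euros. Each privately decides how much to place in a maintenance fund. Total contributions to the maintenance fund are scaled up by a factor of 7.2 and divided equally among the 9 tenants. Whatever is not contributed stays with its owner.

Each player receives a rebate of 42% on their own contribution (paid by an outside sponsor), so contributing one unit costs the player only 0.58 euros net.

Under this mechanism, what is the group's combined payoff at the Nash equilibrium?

2331.72 euros

Under the mechanism each unit contributed yields (7.2/9) / 0.58 = 1.3793 back to its contributor per unit of net cost, which exceeds 1, making full contribution the dominant choice for everyone.
So the Nash equilibrium is full contribution by all 9; the group earns 9 × (34 × 0.42 + 7.2 × 34) = 2331.72.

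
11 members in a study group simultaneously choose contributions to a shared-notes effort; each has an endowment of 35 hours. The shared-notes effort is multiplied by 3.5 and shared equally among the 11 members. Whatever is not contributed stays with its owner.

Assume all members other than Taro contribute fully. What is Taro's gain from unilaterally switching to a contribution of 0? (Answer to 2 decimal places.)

23.86 hours

Switching from a contribution of 35 to 0 lets Taro keep an extra 35 hours, but lowers the shared-notes effort by 35, which costs Taro their own share of that drop: 3.5/11 × 35 = 11.14.
Net gain = 35 − 11.14 = 23.86. The private return per contributed unit (0.3182) is below 1, so free-riding is indeed the best response regardless of what the others do.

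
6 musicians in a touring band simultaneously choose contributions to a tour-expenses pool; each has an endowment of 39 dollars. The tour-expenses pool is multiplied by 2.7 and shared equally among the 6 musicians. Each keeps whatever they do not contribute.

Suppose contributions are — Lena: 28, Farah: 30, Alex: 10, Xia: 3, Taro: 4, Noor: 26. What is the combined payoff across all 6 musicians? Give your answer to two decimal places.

405.70 dollars

Total contributed: 28 + 30 + 10 + 3 + 4 + 26 = 101; total kept: 6 × 39 − 101 = 133.
The tour-expenses pool pays out 2.7 × 101 = 272.70 in aggregate.
Group total = 133 + 272.70 = 405.70.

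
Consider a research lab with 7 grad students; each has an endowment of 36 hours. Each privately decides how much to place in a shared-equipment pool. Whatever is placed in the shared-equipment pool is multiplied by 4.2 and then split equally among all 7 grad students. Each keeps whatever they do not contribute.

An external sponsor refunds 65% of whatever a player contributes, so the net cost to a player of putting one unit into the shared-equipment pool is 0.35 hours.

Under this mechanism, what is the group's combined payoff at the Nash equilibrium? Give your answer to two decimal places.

The effective private return per unit is now (4.2/7) / 0.35 = 1.7143 > 1, so every player's dominant strategy flips to full contribution.
At the Nash equilibrium everyone contributes 36. Group total payoff = 7 × (36 × 0.65 + 4.2 × 36) = 1222.20.

1222.20 hours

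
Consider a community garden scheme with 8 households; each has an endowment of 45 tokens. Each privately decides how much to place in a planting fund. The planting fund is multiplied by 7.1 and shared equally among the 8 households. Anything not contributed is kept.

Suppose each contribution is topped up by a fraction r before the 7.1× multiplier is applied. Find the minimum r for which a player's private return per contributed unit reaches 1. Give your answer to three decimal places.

0.127

With matching at rate r, one contributed unit becomes (1 + r) in the planting fund and returns 7.1 × (1 + r) / 8 to the contributor.
Setting this equal to 1: 1 + r = 8/7.1 = 1.1268.
So the minimum matching rate is r = 1.1268 − 1 = 0.127.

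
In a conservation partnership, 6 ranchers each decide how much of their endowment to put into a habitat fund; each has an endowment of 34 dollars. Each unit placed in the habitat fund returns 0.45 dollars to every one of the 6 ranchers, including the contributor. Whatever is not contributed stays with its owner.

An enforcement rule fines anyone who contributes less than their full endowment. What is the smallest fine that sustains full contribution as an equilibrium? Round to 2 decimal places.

Given the others contribute fully, the best deviation is to contribute 0 (any partial contribution still incurs the fine and gives up units whose private return 0.45 is below 1).
Deviating from 34 to 0 saves 34 dollars but forfeits the deviator's share of the drop in the habitat fund: 0.45 × 34 = 15.30.
So the deviation gain is 34 − 15.30 = 18.70, and the fine must be at least 18.70 dollars to wipe it out.

18.70 dollars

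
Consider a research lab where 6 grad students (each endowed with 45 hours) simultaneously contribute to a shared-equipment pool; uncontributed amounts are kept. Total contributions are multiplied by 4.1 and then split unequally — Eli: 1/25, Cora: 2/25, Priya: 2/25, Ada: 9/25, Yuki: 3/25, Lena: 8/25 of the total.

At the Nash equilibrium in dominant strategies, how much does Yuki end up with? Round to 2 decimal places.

Player j's private return per contributed unit is 4.1 × (j's share). Contributing is weakly dominant for j when that share is at least 1/4.1 = 0.2439, and contributing 0 is dominant otherwise.
Ada and Lena clear that bar, contributing 45 each; the remaining 4 contribute 0. Total contributed: 90.
Yuki keeps 45 and receives 4.1 × 90 × 3/25 = 44.28 from the shared-equipment pool, for a payoff of 89.28.

89.28 hours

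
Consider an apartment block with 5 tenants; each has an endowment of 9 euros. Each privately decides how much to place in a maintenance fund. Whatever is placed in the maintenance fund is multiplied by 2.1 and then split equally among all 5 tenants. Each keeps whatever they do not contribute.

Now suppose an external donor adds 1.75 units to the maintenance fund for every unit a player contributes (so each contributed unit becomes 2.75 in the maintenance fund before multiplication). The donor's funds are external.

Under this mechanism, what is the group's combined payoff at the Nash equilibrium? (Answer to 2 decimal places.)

259.88 euros

With the mechanism, a contributed unit returns 2.1 × 2.75 / 5 = 1.1550 per unit of net cost to the contributor — now above 1 — so contributing fully is weakly dominant for every player.
So the Nash equilibrium is full contribution by all 5; the group earns 2.1 × 2.75 × 45 = 259.88.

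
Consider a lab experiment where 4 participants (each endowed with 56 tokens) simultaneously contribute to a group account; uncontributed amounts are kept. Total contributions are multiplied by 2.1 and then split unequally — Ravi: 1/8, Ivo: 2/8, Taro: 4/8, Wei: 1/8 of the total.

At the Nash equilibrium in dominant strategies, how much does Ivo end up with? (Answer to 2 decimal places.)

Each unit j contributes comes back to j as 2.1 × (j's share), so j prefers to contribute only if that share exceeds 1/2.1 = 0.4762; otherwise keeping the unit dominates.
The only share above 0.4762 is Taro's 4/8, contributing 56; the remaining 3 contribute 0. Total contributed: 56.
Ivo keeps 56 and receives 2.1 × 56 × 2/8 = 29.40 from the group account, for a payoff of 85.40.

85.40 tokens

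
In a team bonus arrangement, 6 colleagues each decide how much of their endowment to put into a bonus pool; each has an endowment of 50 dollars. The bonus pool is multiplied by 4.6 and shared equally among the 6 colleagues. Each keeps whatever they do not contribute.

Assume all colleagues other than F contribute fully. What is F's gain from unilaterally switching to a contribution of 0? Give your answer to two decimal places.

11.67 dollars

Switching from a contribution of 50 to 0 lets F keep an extra 50 dollars, but lowers the bonus pool by 50, which costs F their own share of that drop: 4.6/6 × 50 = 38.33.
Net gain = 50 − 38.33 = 11.67. The private return per contributed unit (0.7667) is below 1, so free-riding is indeed the best response regardless of what the others do.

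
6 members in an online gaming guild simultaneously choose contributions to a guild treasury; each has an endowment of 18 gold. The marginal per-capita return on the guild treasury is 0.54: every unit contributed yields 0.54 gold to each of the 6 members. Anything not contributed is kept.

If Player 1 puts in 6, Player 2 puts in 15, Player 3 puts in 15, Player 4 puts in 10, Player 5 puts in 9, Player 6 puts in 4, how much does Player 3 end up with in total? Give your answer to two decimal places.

Total contributed: 6 + 15 + 15 + 10 + 9 + 4 = 59.
Each receives 0.54 × 59 = 31.86 from the guild treasury.
Player 3 keeps 18 − 15 = 3, so Player 3's payoff is 3 + 31.86 = 34.86.

34.86 gold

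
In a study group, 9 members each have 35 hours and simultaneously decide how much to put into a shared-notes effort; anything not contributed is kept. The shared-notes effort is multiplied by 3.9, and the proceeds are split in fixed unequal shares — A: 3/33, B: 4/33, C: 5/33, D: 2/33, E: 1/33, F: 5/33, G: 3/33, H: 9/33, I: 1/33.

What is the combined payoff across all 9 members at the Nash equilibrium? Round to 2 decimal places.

416.50 hours

For player j, contributing a unit is worthwhile iff 3.9 × (j's share) ≥ 1, i.e. iff j's share is at least 0.2564.
Only H (9/33) clears that bar, contributing 35; the remaining 8 contribute 0. Total contributed: 35.
The shared-notes effort pays out 3.9 × 35 = 136.50 in total (split across the unequal shares, but the aggregate is all that matters for the group sum).
The 8 free-riders keep 35 each, adding 280. Group total = 280 + 136.50 = 416.50.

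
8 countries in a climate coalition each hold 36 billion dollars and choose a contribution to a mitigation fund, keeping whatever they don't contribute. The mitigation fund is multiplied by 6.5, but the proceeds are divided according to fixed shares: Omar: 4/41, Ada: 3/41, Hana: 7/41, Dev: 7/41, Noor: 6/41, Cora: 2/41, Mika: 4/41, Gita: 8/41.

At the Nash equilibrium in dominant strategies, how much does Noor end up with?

138.73 billion dollars

A player with share s gets back 6.5·s per unit contributed, so full contribution is dominant for anyone with s > 1/6.5 = 0.1538 and zero contribution is dominant for anyone below.
Hana, Dev and Gita are above the threshold, contributing 36 each; the remaining 5 contribute 0. Total contributed: 108.
Noor keeps 36 and receives 6.5 × 108 × 6/41 = 102.73 from the mitigation fund, for a payoff of 138.73.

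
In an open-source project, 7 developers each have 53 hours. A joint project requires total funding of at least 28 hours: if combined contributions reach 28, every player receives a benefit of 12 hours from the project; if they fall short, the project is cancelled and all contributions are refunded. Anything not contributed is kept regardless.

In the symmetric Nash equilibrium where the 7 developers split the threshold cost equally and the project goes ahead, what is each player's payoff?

61 hours

Equal share of the threshold: 28/7 = 4.
At this profile no one gains by cutting their contribution: any cut drops the total below 28, the project is cancelled, contributions are refunded, and the deviator ends with 53, which is less than 53 − 4 + 12 = 61. Contributing more than 4 just wastes the excess. So contributing exactly 4 is a best response.
Each player's payoff: 53 − 4 + 12 = 61.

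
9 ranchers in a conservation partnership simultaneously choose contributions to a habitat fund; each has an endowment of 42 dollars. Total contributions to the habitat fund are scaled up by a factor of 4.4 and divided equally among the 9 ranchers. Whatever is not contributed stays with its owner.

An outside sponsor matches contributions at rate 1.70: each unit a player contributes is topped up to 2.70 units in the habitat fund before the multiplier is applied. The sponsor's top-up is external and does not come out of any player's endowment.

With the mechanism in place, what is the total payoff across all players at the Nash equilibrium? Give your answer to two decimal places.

The effective private return per unit is now 4.4 × 2.70 / 9 = 1.3200 > 1, so every player's dominant strategy flips to full contribution.
At the Nash equilibrium everyone contributes 42. Group total payoff = 4.4 × 2.70 × 378 = 4490.64.

4490.64 dollars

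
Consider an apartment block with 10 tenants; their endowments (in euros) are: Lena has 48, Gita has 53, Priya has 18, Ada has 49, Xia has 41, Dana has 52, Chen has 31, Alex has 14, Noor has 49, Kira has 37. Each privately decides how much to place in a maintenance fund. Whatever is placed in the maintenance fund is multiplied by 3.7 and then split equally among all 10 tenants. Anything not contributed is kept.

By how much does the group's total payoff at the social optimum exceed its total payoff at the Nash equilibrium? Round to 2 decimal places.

The private return per contributed unit is 3.7/10 = 0.3700 < 1 for every player regardless of endowment, so the Nash equilibrium is zero contribution and the group total is Σ E_j = 48 + 53 + 18 + 49 + 41 + 52 + 31 + 14 + 49 + 37 = 392.
Each contributed unit returns 3.700 to the group, so the social optimum is full contribution by everyone: group total = 3.700 × 392 = 1450.40.
Efficiency loss = (3.700 − 1) × 392 = 1058.40.

1058.40 euros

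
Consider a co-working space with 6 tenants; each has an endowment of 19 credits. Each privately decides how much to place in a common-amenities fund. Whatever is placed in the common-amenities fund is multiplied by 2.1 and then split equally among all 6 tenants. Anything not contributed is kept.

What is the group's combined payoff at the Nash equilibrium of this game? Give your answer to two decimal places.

Each contributed unit returns 2.1/6 = 0.3500 to its contributor — below 1 — so contributing 0 is dominant for every player. At the Nash equilibrium everyone keeps their 19, and the group total is 6 × 19 = 114.

114.00 credits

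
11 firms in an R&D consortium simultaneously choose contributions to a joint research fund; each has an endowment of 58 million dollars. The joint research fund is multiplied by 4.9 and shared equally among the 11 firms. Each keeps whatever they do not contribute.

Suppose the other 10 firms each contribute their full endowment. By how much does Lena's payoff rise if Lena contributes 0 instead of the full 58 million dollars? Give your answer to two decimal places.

32.16 million dollars

Switching from a contribution of 58 to 0 lets Lena keep an extra 58 million dollars, but lowers the joint research fund by 58, which costs Lena their own share of that drop: 4.9/11 × 58 = 25.84.
Net gain = 58 − 25.84 = 32.16. The private return per contributed unit (0.4455) is below 1, so free-riding is indeed the best response regardless of what the others do.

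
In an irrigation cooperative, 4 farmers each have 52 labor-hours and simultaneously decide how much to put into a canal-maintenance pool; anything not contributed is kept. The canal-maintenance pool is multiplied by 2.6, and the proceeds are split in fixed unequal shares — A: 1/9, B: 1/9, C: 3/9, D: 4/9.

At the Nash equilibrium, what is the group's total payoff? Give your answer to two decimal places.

Each unit j contributes comes back to j as 2.6 × (j's share), so j prefers to contribute only if that share exceeds 1/2.6 = 0.3846; otherwise keeping the unit dominates.
The only share above 0.3846 is D's 4/9, contributing 52; the remaining 3 contribute 0. Total contributed: 52.
The canal-maintenance pool pays out 2.6 × 52 = 135.20 in total (split across the unequal shares, but the aggregate is all that matters for the group sum).
The 3 free-riders keep 52 each, adding 156. Group total = 156 + 135.20 = 291.20.

291.20 labor-hours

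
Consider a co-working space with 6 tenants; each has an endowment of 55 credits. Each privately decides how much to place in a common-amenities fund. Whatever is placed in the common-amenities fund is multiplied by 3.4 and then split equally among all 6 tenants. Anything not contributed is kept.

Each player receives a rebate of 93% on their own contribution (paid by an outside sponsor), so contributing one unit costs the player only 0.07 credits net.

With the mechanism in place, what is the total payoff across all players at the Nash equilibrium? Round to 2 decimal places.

1428.90 credits

The effective private return per unit is now (3.4/6) / 0.07 = 8.0952 > 1, so every player's dominant strategy flips to full contribution.
So the Nash equilibrium is full contribution by all 6; the group earns 6 × (55 × 0.93 + 3.4 × 55) = 1428.90.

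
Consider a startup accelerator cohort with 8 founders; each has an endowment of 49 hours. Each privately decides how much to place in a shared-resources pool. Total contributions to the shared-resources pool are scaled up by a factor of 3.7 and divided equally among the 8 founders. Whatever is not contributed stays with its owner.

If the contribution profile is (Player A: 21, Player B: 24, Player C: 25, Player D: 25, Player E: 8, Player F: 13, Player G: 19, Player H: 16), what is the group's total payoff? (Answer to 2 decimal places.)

799.70 hours

Total contributed: 21 + 24 + 25 + 25 + 8 + 13 + 19 + 16 = 151; total kept: 8 × 49 − 151 = 241.
The shared-resources pool pays out 3.7 × 151 = 558.70 in aggregate.
Group total = 241 + 558.70 = 799.70.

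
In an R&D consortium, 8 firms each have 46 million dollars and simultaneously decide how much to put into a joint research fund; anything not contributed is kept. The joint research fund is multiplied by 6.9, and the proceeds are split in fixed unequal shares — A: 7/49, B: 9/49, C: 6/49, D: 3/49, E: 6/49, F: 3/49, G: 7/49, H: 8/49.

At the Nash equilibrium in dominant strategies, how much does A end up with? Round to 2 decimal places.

136.69 million dollars

A player with share s gets back 6.9·s per unit contributed, so full contribution is dominant for anyone with s > 1/6.9 = 0.1449 and zero contribution is dominant for anyone below.
The shares above 0.1449 belong to B and H, contributing 46 each; the remaining 6 contribute 0. Total contributed: 92.
A keeps 46 and receives 6.9 × 92 × 7/49 = 90.69 from the joint research fund, for a payoff of 136.69.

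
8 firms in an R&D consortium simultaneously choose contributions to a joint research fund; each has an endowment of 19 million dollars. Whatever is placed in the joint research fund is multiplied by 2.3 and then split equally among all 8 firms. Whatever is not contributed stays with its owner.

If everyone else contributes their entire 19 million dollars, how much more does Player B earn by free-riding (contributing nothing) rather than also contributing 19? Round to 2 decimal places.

13.54 million dollars

Switching from a contribution of 19 to 0 lets Player B keep an extra 19 million dollars, but lowers the joint research fund by 19, which costs Player B their own share of that drop: 2.3/8 × 19 = 5.46.
Net gain = 19 − 5.46 = 13.54. The private return per contributed unit (0.2875) is below 1, so free-riding is indeed the best response regardless of what the others do.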